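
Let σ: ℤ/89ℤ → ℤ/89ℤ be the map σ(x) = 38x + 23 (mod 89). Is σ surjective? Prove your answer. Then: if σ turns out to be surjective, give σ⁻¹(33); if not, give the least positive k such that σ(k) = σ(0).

19

Recall that surjectivity means every element of the codomain has a preimage under σ.
Since gcd(38, 89) = 1, 38 is invertible modulo 89. Euclid's algorithm: 89 = 2·38 + 13, 38 = 2·13 + 12, 13 = 1·12 + 1; back-substituting gives 1 = 82·38 − 35·89, so 38⁻¹ ≡ 82 (mod 89).
For any y ∈ ℤ/89ℤ, x = 82(y − 23) mod 89 satisfies σ(x) = 38·82(y − 23) + 23 ≡ y (since 38·82 ≡ 1 mod 89). So every y has a preimage.
Thus σ is surjective.
Since σ is surjective, we find σ⁻¹(33): we need 38x ≡ 33 − 23 ≡ 10 (mod 89). Using 38⁻¹ = 82: x ≡ 82·10 = 820 = 9·89 + 19, so x = 19.
Check: σ(19) = 38·19 + 23 = 745 = 8·89 + 33 ≡ 33 (mod 89).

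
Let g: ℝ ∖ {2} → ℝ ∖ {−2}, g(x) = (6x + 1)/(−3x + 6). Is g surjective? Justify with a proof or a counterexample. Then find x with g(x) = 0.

For any y ≠ −2, solving y(−3x + 6) = 6x + 1 for x gives a well-defined x ≠ 2. So g is surjective.
Solving g(x) = 0: cross-multiplying gives 6x + 1 = 0(−3x + 6), which rearranges to 6x = −1, so x = −1/6.

-1/6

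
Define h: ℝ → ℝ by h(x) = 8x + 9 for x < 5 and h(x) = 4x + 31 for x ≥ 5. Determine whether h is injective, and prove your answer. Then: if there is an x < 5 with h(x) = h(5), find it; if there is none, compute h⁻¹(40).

31/8

Both pieces are strictly increasing (slopes 8 and 4), so each is injective on its own interval.
The left piece maps (−∞, 5) onto (−∞, 49); the right piece maps [5, ∞) onto [51, ∞).
These images are disjoint, so no value is attained by both pieces. Therefore h is injective.
Because the two images are disjoint, no x < 5 has h(x) = h(5), so we compute h⁻¹(40): 40 lies in (−∞, 49), so solve 8x + 9 = 40: x = (40 − 9)/8 = 31/8.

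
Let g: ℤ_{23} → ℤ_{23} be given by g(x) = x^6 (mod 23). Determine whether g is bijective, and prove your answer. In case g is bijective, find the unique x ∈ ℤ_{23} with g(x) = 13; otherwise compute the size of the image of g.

g(11): Repeated squaring mod 23: 11^1 ≡ 11, 11^2 ≡ 11² = 121 ≡ 6, 11^4 ≡ 6² = 36 ≡ 13. Since 6 = 4 + 2, 11^6 ≡ 13·6: 13·6 = 78 ≡ 9. So 11^6 ≡ 9 (mod 23).
g(12): Repeated squaring mod 23: 12^1 ≡ 12, 12^2 ≡ 12² = 144 ≡ 6, 12^4 ≡ 6² = 36 ≡ 13. Since 6 = 4 + 2, 12^6 ≡ 13·6: 13·6 = 78 ≡ 9. So 12^6 ≡ 9 (mod 23).
So g(11) = g(12) = 9 while 11 ≠ 12, so g is not injective, hence not bijective.
Since g is not bijective, we determine |image(g)|. Computing x^6 mod 23 for each x (by repeated squaring, reducing mod 23 at every step), the values g(0), g(1), …, g(22) are: 0, 1, 18, 16, 2, 8, 12, 4, 13, 3, 6, 9, 9, 6, 3, 13, 4, 12, 8, 2, 16, 18, 1.
The distinct values are {0, 1, 2, 3, 4, 6, 8, 9, 12, 13, 16, 18}; there are 12 of them.

12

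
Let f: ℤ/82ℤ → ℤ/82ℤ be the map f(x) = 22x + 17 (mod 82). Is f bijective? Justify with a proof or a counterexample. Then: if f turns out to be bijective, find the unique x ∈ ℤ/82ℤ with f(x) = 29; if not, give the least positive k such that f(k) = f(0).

41

We have gcd(22, 82) = 2 > 1. Taking x_1 = 0 and x_2 = 41: f(0) = 17 and f(41) = 22·41 + 17 = 919 ≡ 17 (mod 82).
So f(0) = f(41) while 0 ≠ 41, hence f is not injective, hence not bijective.
Since f is not bijective, we find the least positive k with f(k) = f(0): this means 22k ≡ 0 (mod 82), i.e. 82 ∣ 22k. Since gcd(22, 82) = 2, dividing through by 2 this holds exactly when 41 ∣ 11k, and as gcd(11, 41) = 1, exactly when 41 ∣ k.
The smallest positive such k is 41.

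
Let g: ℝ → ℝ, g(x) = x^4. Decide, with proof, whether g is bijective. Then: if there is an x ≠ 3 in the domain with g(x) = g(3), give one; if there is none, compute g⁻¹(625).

-3

g(3) = 81 = (−3)^4 = g(−3) (since 4 is even), with 3 ≠ −3. So g is not injective, hence not bijective.
For the follow-up, such an x exists: taking x = −3 ∈ ℝ gives g(−3) = 81 = g(3) with −3 ≠ 3.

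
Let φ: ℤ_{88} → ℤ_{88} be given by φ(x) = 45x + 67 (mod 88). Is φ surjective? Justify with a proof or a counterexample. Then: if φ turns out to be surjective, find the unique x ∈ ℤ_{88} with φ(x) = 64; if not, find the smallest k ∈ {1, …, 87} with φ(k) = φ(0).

41

Since gcd(45, 88) = 1, 45 is invertible modulo 88. Euclid's algorithm: 88 = 1·45 + 43, 45 = 1·43 + 2, 43 = 21·2 + 1; back-substituting gives 1 = 45·45 − 23·88, so 45⁻¹ ≡ 45 (mod 88).
For any y ∈ ℤ_{88}, x = 45(y − 67) mod 88 satisfies φ(x) = 45·45(y − 67) + 67 ≡ y (since 45·45 ≡ 1 mod 88). So every y has a preimage.
Hence φ is surjective.
Since φ is surjective, we find φ⁻¹(64): we need 45x ≡ 64 − 67 ≡ 85 (mod 88). Using 45⁻¹ = 45: x ≡ 45·85 = 3825 = 43·88 + 41, so x = 41.
Check: φ(41) = 45·41 + 67 = 1912 = 21·88 + 64 ≡ 64 (mod 88).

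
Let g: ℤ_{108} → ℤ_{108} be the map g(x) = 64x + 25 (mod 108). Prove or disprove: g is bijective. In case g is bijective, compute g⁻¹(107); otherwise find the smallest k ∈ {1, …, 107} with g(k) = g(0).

We have gcd(64, 108) = 4 > 1. Taking s = 0 and t = 27: g(0) = 25 and g(27) = 64·27 + 25 = 1753 ≡ 25 (mod 108).
So g(0) = g(27) while 0 ≠ 27, thus g is not injective, hence not bijective.
Since g is not bijective, we find the least positive k with g(k) = g(0): this means 64k ≡ 0 (mod 108), i.e. 108 ∣ 64k. Since gcd(64, 108) = 4, dividing through by 4 this holds exactly when 27 ∣ 16k, and as gcd(16, 27) = 1, exactly when 27 ∣ k.
The smallest positive such k is 27.

27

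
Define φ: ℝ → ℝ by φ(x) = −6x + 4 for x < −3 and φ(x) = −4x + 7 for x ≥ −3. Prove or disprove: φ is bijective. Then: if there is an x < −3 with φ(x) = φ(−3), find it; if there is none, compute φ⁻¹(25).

-7/2

Both pieces are strictly decreasing (slopes −6 and −4), so each is injective on its own interval.
The left piece maps (−∞, −3) onto (22, ∞); the right piece maps [−3, ∞) onto (−∞, 19].
The images leave a gap (22 has no preimage), so φ is not surjective, hence not bijective.
Because the two images are disjoint, no x < −3 has φ(x) = φ(−3), so we compute φ⁻¹(25): 25 lies in (22, ∞), so solve −6x + 4 = 25: x = (25 − 4)/(−6) = −7/2.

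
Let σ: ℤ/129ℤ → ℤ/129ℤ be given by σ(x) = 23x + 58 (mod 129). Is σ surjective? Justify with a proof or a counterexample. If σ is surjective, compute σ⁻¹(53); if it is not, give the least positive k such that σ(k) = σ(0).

Recall that surjectivity means every element of the codomain has a preimage under σ.
Since gcd(23, 129) = 1, 23 is invertible modulo 129. Euclid's algorithm: 129 = 5·23 + 14, 23 = 1·14 + 9, 14 = 1·9 + 5, 9 = 1·5 + 4, 5 = 1·4 + 1; back-substituting gives 1 = 101·23 − 18·129, so 23⁻¹ ≡ 101 (mod 129).
For any y ∈ ℤ/129ℤ, x = 101(y − 58) mod 129 satisfies σ(x) = 23·101(y − 58) + 58 ≡ y (since 23·101 ≡ 1 mod 129). So every y has a preimage.
Hence σ is surjective.
Since σ is surjective, we compute σ⁻¹(53): solve 23x + 58 ≡ 53 (mod 129), i.e. 23x ≡ 124 (mod 129).
Multiplying by 23⁻¹ = 101 gives x ≡ 101·124 = 12524 = 97·129 + 11 ≡ 11 (mod 129).
Check: σ(11) = 23·11 + 58 = 311 = 2·129 + 53 ≡ 53 (mod 129).

11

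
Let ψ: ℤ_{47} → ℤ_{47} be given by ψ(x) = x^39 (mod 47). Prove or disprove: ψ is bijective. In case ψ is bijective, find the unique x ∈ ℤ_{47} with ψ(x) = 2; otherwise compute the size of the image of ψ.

14

Since 47 is prime, the nonzero elements of ℤ_{47} form a cyclic group of order 46.
As gcd(39, 46) = 1, raising to the 39th power is a bijection on this group: if x_1^39 ≡ x_2^39 then (x_1x_2^{−1})^39 = 1, and the only element of order dividing gcd(39, 46) = 1 is 1, so x_1 = x_2.
With ψ(0) = 0 this makes ψ injective on all of ℤ_{47}, hence bijective (finite equal-size domain and codomain). In particular ψ is bijective.
Since ψ is bijective, we find the preimage of 2. The inverse of x ↦ x^39 on (ℤ_{47})^× is x ↦ x^13, because 39·13 = 507 = 11·46 + 1 ≡ 1 (mod 46) and x^{46} = 1 for x ≠ 0 (Fermat). So ψ⁻¹(2) = 2^13 mod 47.
Repeated squaring mod 47: 2^1 ≡ 2, 2^2 ≡ 2² = 4, 2^4 ≡ 4² = 16, 2^8 ≡ 16² = 256 ≡ 21. Since 13 = 8 + 4 + 1, 2^13 ≡ 21·16·2: 21·16 = 336 ≡ 7, then 7·2 = 14. So 2^13 ≡ 14 (mod 47).
Hence ψ⁻¹(2) = 14.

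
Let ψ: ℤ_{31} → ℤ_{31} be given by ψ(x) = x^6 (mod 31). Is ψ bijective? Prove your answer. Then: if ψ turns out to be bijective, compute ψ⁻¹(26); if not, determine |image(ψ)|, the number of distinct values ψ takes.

6

ψ(1) = 1^6 = 1.
ψ(5): Repeated squaring mod 31: 5^1 ≡ 5, 5^2 ≡ 5² = 25, 5^4 ≡ 25² = 625 ≡ 5. Since 6 = 4 + 2, 5^6 ≡ 5·25: 5·25 = 125 ≡ 1. So 5^6 ≡ 1 (mod 31).
So ψ(1) = ψ(5) = 1 while 1 ≠ 5, hence ψ is not injective, hence not bijective.
Since ψ is not bijective, we determine |image(ψ)|. Computing x^6 mod 31 for each x (by repeated squaring, reducing mod 31 at every step), the values ψ(0), ψ(1), …, ψ(30) are: 0, 1, 2, 16, 4, 1, 1, 4, 8, 8, 2, 4, 2, 16, 8, 16, 16, 8, 16, 2, 4, 2, 8, 8, 4, 1, 1, 4, 16, 2, 1.
The distinct values are {0, 1, 2, 4, 8, 16}; there are 6 of them.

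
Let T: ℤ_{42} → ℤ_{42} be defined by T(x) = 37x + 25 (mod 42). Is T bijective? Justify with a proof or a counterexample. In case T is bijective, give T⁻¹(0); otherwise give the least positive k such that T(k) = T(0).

If T(a) = T(b), then 37a ≡ 37b (mod 42). Because gcd(37, 42) = 1, we may cancel 37 to get a ≡ b (mod 42).
We now compute 37⁻¹ mod 42 explicitly. Euclid's algorithm: 42 = 1·37 + 5, 37 = 7·5 + 2, 5 = 2·2 + 1; back-substituting gives 1 = 25·37 − 22·42, so 37⁻¹ ≡ 25 (mod 42).
Then y ↦ 25(y − 25) is a two-sided inverse to T, so every y ∈ ℤ_{42} has a preimage.
Thus T is bijective.
Since T is bijective, we find T⁻¹(0): we need 37x ≡ 0 − 25 ≡ 17 (mod 42). Using 37⁻¹ = 25: x ≡ 25·17 = 425 = 10·42 + 5, so x = 5.
Check: T(5) = 37·5 + 25 = 210 = 5·42 + 0 ≡ 0 (mod 42).

5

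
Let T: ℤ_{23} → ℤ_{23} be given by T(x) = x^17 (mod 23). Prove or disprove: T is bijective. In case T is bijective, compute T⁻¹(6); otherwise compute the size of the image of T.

13

Since 23 is prime, the nonzero elements of ℤ_{23} form a cyclic group of order 22.
As gcd(17, 22) = 1, raising to the 17th power is a bijection on this group: if a^17 ≡ b^17 then (ab^{−1})^17 = 1, and the only element of order dividing gcd(17, 22) = 1 is 1, so a = b.
With T(0) = 0 this makes T injective on all of ℤ_{23}, hence bijective (finite equal-size domain and codomain). In particular T is bijective.
Since T is bijective, we find the preimage of 6. The inverse of x ↦ x^17 on (ℤ_{23})^× is x ↦ x^13, because 17·13 = 221 = 10·22 + 1 ≡ 1 (mod 22) and x^{22} = 1 for x ≠ 0 (Fermat). So T⁻¹(6) = 6^13 mod 23.
Repeated squaring mod 23: 6^1 ≡ 6, 6^2 ≡ 6² = 36 ≡ 13, 6^4 ≡ 13² = 169 ≡ 8, 6^8 ≡ 8² = 64 ≡ 18. Since 13 = 8 + 4 + 1, 6^13 ≡ 18·8·6: 18·8 = 144 ≡ 6, then 6·6 = 36 ≡ 13. So 6^13 ≡ 13 (mod 23).
Hence T⁻¹(6) = 13.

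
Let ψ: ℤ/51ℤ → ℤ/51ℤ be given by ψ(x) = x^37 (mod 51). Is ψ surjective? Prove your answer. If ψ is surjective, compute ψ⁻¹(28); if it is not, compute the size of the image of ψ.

Computing x^37 mod 51 for each x (by repeated squaring, reducing mod 51 at every step), the values ψ(0), ψ(1), …, ψ(50) are: 0, 1, 32, 39, 4, 14, 24, 28, 26, 42, 40, 44, 3, 13, 29, 36, 16, 17, 18, 49, 5, 21, 31, 41, 45, 43, 8, 6, 10, 20, 30, 46, 2, 33, 34, 35, 15, 22, 38, 48, 7, 11, 9, 25, 23, 27, 37, 47, 12, 19, 50.
Every element of ℤ/51ℤ appears exactly once in this list, so ψ is a bijection, and in particular surjective.
Since ψ is surjective, we read off the preimage of 28 from the same table: ψ(7) = 28, so ψ⁻¹(28) = 7.

7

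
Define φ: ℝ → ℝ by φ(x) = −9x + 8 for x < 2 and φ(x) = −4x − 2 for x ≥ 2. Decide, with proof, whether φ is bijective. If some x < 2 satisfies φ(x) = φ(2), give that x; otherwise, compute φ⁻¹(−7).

Both pieces are strictly decreasing (slopes −9 and −4), so each is injective on its own interval.
The left piece maps (−∞, 2) onto (−10, ∞); the right piece maps [2, ∞) onto (−∞, −10].
Since −10 = −10, the images partition ℝ: φ is injective and surjective, hence bijective.
Because the two images are disjoint, no x < 2 has φ(x) = φ(2), so we compute φ⁻¹(−7): −7 lies in (−10, ∞), so solve −9x + 8 = −7: x = (−7 − 8)/(−9) = 5/3.

5/3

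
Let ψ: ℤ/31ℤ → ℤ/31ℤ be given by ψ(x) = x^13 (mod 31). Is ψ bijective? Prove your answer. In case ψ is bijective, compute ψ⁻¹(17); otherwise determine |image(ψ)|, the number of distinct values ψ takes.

Since 31 is prime, the nonzero elements of ℤ/31ℤ form a cyclic group of order 30.
As gcd(13, 30) = 1, raising to the 13th power is a bijection on this group: if u^13 ≡ v^13 then (uv^{−1})^13 = 1, and the only element of order dividing gcd(13, 30) = 1 is 1, so u = v.
With ψ(0) = 0 this makes ψ injective on all of ℤ/31ℤ, hence bijective (finite equal-size domain and codomain). In particular ψ is bijective.
Since ψ is bijective, we find the preimage of 17. The inverse of x ↦ x^13 on (ℤ/31ℤ)^× is x ↦ x^7, because 13·7 = 91 = 3·30 + 1 ≡ 1 (mod 30) and x^{30} = 1 for x ≠ 0 (Fermat). So ψ⁻¹(17) = 17^7 mod 31.
Repeated squaring mod 31: 17^1 ≡ 17, 17^2 ≡ 17² = 289 ≡ 10, 17^4 ≡ 10² = 100 ≡ 7. Since 7 = 4 + 2 + 1, 17^7 ≡ 7·10·17: 7·10 = 70 ≡ 8, then 8·17 = 136 ≡ 12. So 17^7 ≡ 12 (mod 31).
Hence ψ⁻¹(17) = 12.

12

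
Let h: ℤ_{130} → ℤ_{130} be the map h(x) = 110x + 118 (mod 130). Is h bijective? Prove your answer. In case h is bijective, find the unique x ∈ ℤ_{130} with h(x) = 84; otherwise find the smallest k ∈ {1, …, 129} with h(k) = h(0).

13

Recall that injectivity means: for all s, t in the domain, h(s) = h(t) implies s = t.
We have gcd(110, 130) = 10 > 1. Taking s = 0 and t = 13: h(0) = 118 and h(13) = 110·13 + 118 = 1548 ≡ 118 (mod 130).
So h(0) = h(13) while 0 ≠ 13, thus h is not injective, hence not bijective.
Since h is not bijective, we find the least positive k with h(k) = h(0): this means 110k ≡ 0 (mod 130), i.e. 130 ∣ 110k. Since gcd(110, 130) = 10, dividing through by 10 this holds exactly when 13 ∣ 11k, and as gcd(11, 13) = 1, exactly when 13 ∣ k.
The smallest positive such k is 13.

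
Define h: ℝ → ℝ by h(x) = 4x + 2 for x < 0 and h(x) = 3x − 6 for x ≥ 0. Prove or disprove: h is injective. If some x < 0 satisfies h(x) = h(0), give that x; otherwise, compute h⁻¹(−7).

Both pieces are strictly increasing (slopes 4 and 3), so each is injective on its own interval.
The left piece maps (−∞, 0) onto (−∞, 2); the right piece maps [0, ∞) onto [−6, ∞).
These images overlap. In particular h(0) = −6 (right piece), and solving 4x + 2 = −6 on the left piece gives x = −2 < 0.
So h(−2) = h(0) with −2 ≠ 0, and h is not injective. This x = −2 is the requested value below 0.

-2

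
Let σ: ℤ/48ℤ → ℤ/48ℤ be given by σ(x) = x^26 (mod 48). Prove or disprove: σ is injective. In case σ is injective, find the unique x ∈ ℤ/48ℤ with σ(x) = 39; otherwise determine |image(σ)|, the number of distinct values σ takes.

σ(2): Repeated squaring mod 48: 2^1 ≡ 2, 2^2 ≡ 2² = 4, 2^4 ≡ 4² = 16, 2^8 ≡ 16² = 256 ≡ 16, 2^16 ≡ 16² = 256 ≡ 16. Since 26 = 16 + 8 + 2, 2^26 ≡ 16·16·4: 16·16 = 256 ≡ 16, then 16·4 = 64 ≡ 16. So 2^26 ≡ 16 (mod 48).
σ(4): Repeated squaring mod 48: 4^1 ≡ 4, 4^2 ≡ 4² = 16, 4^4 ≡ 16² = 256 ≡ 16, 4^8 ≡ 16² = 256 ≡ 16, 4^16 ≡ 16² = 256 ≡ 16. Since 26 = 16 + 8 + 2, 4^26 ≡ 16·16·16: 16·16 = 256 ≡ 16, then 16·16 = 256 ≡ 16. So 4^26 ≡ 16 (mod 48).
So σ(2) = σ(4) = 16 while 2 ≠ 4, thus σ is not injective.
Since σ is not injective, we determine |image(σ)|. Computing x^26 mod 48 for each x (by repeated squaring, reducing mod 48 at every step), the values σ(0), σ(1), …, σ(47) are: 0, 1, 16, 9, 16, 25, 0, 1, 16, 33, 16, 25, 0, 25, 16, 33, 16, 1, 0, 25, 16, 9, 16, 1, 0, 1, 16, 9, 16, 25, 0, 1, 16, 33, 16, 25, 0, 25, 16, 33, 16, 1, 0, 25, 16, 9, 16, 1.
The distinct values are {0, 1, 9, 16, 25, 33}; there are 6 of them.

6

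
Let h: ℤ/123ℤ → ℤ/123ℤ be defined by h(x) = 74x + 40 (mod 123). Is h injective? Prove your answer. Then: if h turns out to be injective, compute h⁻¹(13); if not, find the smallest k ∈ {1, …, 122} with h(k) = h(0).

Recall that injectivity means: for all u, v in the domain, h(u) = h(v) implies u = v.
Suppose h(u) = h(v) in ℤ/123ℤ. Then 74u + 40 ≡ 74v + 40 (mod 123), so 74(u − v) ≡ 0 (mod 123).
Since gcd(74, 123) = 1, 74 is invertible modulo 123, so u − v ≡ 0 (mod 123), i.e. u = v.
Hence h is injective.
We now compute 74⁻¹ mod 123 explicitly. Euclid's algorithm: 123 = 1·74 + 49, 74 = 1·49 + 25, 49 = 1·25 + 24, 25 = 1·24 + 1; back-substituting gives 1 = 5·74 − 3·123, so 74⁻¹ ≡ 5 (mod 123).
Since h is injective, we compute h⁻¹(13): solve 74x + 40 ≡ 13 (mod 123), i.e. 74x ≡ 96 (mod 123).
Multiplying by 74⁻¹ = 5 gives x ≡ 5·96 = 480 = 3·123 + 111 ≡ 111 (mod 123).
Check: h(111) = 74·111 + 40 = 8254 = 67·123 + 13 ≡ 13 (mod 123).

111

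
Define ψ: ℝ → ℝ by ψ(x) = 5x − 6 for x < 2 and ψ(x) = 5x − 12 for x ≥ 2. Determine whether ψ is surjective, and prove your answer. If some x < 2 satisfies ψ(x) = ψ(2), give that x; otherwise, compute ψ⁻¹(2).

Both pieces are strictly increasing (slopes 5 and 5), so each is injective on its own interval.
The left piece maps (−∞, 2) onto (−∞, 4); the right piece maps [2, ∞) onto [−2, ∞).
The union (−∞, 4) ∪ [−2, ∞) covers ℝ, so ψ is surjective.
For the follow-up: the images overlap, so an x < 2 with ψ(x) = ψ(2) exists. ψ(2) = −2; solving 5x − 6 = −2 for x < 2 gives x = (−2 + 6)/5 = 4/5.

4/5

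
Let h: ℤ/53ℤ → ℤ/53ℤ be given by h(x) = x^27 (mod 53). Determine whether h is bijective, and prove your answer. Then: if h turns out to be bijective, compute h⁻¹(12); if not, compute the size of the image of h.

Since 53 is prime, the nonzero elements of ℤ/53ℤ form a cyclic group of order 52.
As gcd(27, 52) = 1, raising to the 27th power is a bijection on this group: if s^27 ≡ t^27 then (st^{−1})^27 = 1, and the only element of order dividing gcd(27, 52) = 1 is 1, so s = t.
With h(0) = 0 this makes h injective on all of ℤ/53ℤ, hence bijective (finite equal-size domain and codomain). In particular h is bijective.
Since h is bijective, we find the preimage of 12. The inverse of x ↦ x^27 on (ℤ/53ℤ)^× is x ↦ x^27, because 27·27 = 729 = 14·52 + 1 ≡ 1 (mod 52) and x^{52} = 1 for x ≠ 0 (Fermat). So h⁻¹(12) = 12^27 mod 53.
Repeated squaring mod 53: 12^1 ≡ 12, 12^2 ≡ 12² = 144 ≡ 38, 12^4 ≡ 38² = 1444 ≡ 13, 12^8 ≡ 13² = 169 ≡ 10, 12^16 ≡ 10² = 100 ≡ 47. Since 27 = 16 + 8 + 2 + 1, 12^27 ≡ 47·10·38·12: 47·10 = 470 ≡ 46, then 46·38 = 1748 ≡ 52, then 52·12 = 624 ≡ 41. So 12^27 ≡ 41 (mod 53).
Hence h⁻¹(12) = 41.

41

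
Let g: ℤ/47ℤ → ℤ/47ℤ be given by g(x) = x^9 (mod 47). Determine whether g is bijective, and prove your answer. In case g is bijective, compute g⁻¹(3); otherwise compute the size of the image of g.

6

Since 47 is prime, the nonzero elements of ℤ/47ℤ form a cyclic group of order 46.
As gcd(9, 46) = 1, raising to the 9th power is a bijection on this group: if x_1^9 ≡ x_2^9 then (x_1x_2^{−1})^9 = 1, and the only element of order dividing gcd(9, 46) = 1 is 1, so x_1 = x_2.
With g(0) = 0 this makes g injective on all of ℤ/47ℤ, hence bijective (finite equal-size domain and codomain). In particular g is bijective.
Since g is bijective, we find the preimage of 3. The inverse of x ↦ x^9 on (ℤ/47ℤ)^× is x ↦ x^41, because 9·41 = 369 = 8·46 + 1 ≡ 1 (mod 46) and x^{46} = 1 for x ≠ 0 (Fermat). So g⁻¹(3) = 3^41 mod 47.
Repeated squaring mod 47: 3^1 ≡ 3, 3^2 ≡ 3² = 9, 3^4 ≡ 9² = 81 ≡ 34, 3^8 ≡ 34² = 1156 ≡ 28, 3^16 ≡ 28² = 784 ≡ 32, 3^32 ≡ 32² = 1024 ≡ 37. Since 41 = 32 + 8 + 1, 3^41 ≡ 37·28·3: 37·28 = 1036 ≡ 2, then 2·3 = 6. So 3^41 ≡ 6 (mod 47).
Hence g⁻¹(3) = 6.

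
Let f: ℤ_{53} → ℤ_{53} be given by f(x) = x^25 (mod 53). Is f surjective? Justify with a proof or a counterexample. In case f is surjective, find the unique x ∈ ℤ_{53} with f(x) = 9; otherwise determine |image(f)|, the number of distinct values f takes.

Since 53 is prime, the nonzero elements of ℤ_{53} form a cyclic group of order 52.
As gcd(25, 52) = 1, raising to the 25th power is a bijection on this group: if a^25 ≡ b^25 then (ab^{−1})^25 = 1, and the only element of order dividing gcd(25, 52) = 1 is 1, so a = b.
With f(0) = 0 this makes f injective on all of ℤ_{53}, hence bijective (finite equal-size domain and codomain). In particular f is surjective.
Since f is surjective, we find the preimage of 9. The inverse of x ↦ x^25 on (ℤ_{53})^× is x ↦ x^25, because 25·25 = 625 = 12·52 + 1 ≡ 1 (mod 52) and x^{52} = 1 for x ≠ 0 (Fermat). So f⁻¹(9) = 9^25 mod 53.
Repeated squaring mod 53: 9^1 ≡ 9, 9^2 ≡ 9² = 81 ≡ 28, 9^4 ≡ 28² = 784 ≡ 42, 9^8 ≡ 42² = 1764 ≡ 15, 9^16 ≡ 15² = 225 ≡ 13. Since 25 = 16 + 8 + 1, 9^25 ≡ 13·15·9: 13·15 = 195 ≡ 36, then 36·9 = 324 ≡ 6. So 9^25 ≡ 6 (mod 53).
Hence f⁻¹(9) = 6.

6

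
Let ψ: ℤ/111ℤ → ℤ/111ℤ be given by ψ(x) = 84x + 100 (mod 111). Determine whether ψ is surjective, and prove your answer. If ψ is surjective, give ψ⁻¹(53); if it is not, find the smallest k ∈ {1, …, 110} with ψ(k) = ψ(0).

Recall: surjectivity means every element of the codomain has a preimage under ψ.
Since gcd(84, 111) = 3, we have 84x ≡ 0 (mod 3) for all x, so ψ(x) ≡ 1 (mod 3).
But 0 ≢ 1 (mod 3), so 0 ∈ ℤ/111ℤ has no preimage. Therefore ψ is not surjective.
Since ψ is not surjective, we find the least positive k with ψ(k) = ψ(0): this means 84k ≡ 0 (mod 111), i.e. 111 ∣ 84k. Since gcd(84, 111) = 3, dividing through by 3 this holds exactly when 37 ∣ 28k, and as gcd(28, 37) = 1, exactly when 37 ∣ k.
The smallest positive such k is 37.

37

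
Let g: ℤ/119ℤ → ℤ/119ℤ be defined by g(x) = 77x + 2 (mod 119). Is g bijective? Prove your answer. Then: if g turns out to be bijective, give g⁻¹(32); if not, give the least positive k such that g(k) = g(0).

We have gcd(77, 119) = 7 > 1. Taking s = 0 and t = 17: g(0) = 2 and g(17) = 77·17 + 2 = 1311 ≡ 2 (mod 119).
So g(0) = g(17) while 0 ≠ 17, hence g is not injective, hence not bijective.
Since g is not bijective, we find the least positive k with g(k) = g(0): this means 77k ≡ 0 (mod 119), i.e. 119 ∣ 77k. Since gcd(77, 119) = 7, dividing through by 7 this holds exactly when 17 ∣ 11k, and as gcd(11, 17) = 1, exactly when 17 ∣ k.
The smallest positive such k is 17.

17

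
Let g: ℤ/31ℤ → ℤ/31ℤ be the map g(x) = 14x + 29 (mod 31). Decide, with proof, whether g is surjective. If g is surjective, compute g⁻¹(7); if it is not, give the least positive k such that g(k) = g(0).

Recall that g is surjective if every y in the codomain equals g(x) for some x in the domain.
Since gcd(14, 31) = 1, 14 is invertible modulo 31. Euclid's algorithm: 31 = 2·14 + 3, 14 = 4·3 + 2, 3 = 1·2 + 1; back-substituting gives 1 = 20·14 − 9·31, so 14⁻¹ ≡ 20 (mod 31).
For any y ∈ ℤ/31ℤ, x = 20(y − 29) mod 31 satisfies g(x) = 14·20(y − 29) + 29 ≡ y (since 14·20 ≡ 1 mod 31). So every y has a preimage.
Therefore g is surjective.
Since g is surjective, we compute g⁻¹(7): solve 14x + 29 ≡ 7 (mod 31), i.e. 14x ≡ 9 (mod 31).
Multiplying by 14⁻¹ = 20 gives x ≡ 20·9 = 180 = 5·31 + 25 ≡ 25 (mod 31).
Check: g(25) = 14·25 + 29 = 379 = 12·31 + 7 ≡ 7 (mod 31).

25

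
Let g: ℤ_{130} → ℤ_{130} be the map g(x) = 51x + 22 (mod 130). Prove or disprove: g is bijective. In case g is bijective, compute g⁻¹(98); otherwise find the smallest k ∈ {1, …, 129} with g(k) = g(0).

Recall that g is injective when g(x_1) = g(x_2) forces x_1 = x_2.
Suppose g(x_1) = g(x_2) in ℤ_{130}. Then 51x_1 + 22 ≡ 51x_2 + 22 (mod 130), therefore 51(x_1 − x_2) ≡ 0 (mod 130).
Since gcd(51, 130) = 1, 51 is invertible modulo 130, therefore x_1 − x_2 ≡ 0 (mod 130), i.e. x_1 = x_2.
We now compute 51⁻¹ mod 130 explicitly. Euclid's algorithm: 130 = 2·51 + 28, 51 = 1·28 + 23, 28 = 1·23 + 5, 23 = 4·5 + 3, 5 = 1·3 + 2, 3 = 1·2 + 1; back-substituting gives 1 = 51·51 − 20·130, so 51⁻¹ ≡ 51 (mod 130).
For any y ∈ ℤ_{130}, x = 51(y − 22) mod 130 satisfies g(x) = 51·51(y − 22) + 22 ≡ y (since 51·51 ≡ 1 mod 130). So every y has a preimage.
Therefore g is bijective.
Since g is bijective, we find g⁻¹(98): we need 51x ≡ 98 − 22 ≡ 76 (mod 130). Using 51⁻¹ = 51: x ≡ 51·76 = 3876 = 29·130 + 106, so x = 106.
Check: g(106) = 51·106 + 22 = 5428 = 41·130 + 98 ≡ 98 (mod 130).

106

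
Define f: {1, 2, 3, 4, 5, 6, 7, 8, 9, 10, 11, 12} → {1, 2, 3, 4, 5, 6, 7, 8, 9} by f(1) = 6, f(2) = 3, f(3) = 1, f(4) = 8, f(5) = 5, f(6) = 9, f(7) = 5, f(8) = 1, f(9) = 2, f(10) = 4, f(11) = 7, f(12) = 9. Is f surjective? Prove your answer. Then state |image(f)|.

Every element of the codomain has a preimage: 1 = f(3), 2 = f(9), 3 = f(2), 4 = f(10), 5 = f(5), 6 = f(1), 7 = f(11), 8 = f(4), 9 = f(6).
Therefore f is surjective.
The image of f is {1, 2, 3, 4, 5, 6, 7, 8, 9}, which has 9 elements.

9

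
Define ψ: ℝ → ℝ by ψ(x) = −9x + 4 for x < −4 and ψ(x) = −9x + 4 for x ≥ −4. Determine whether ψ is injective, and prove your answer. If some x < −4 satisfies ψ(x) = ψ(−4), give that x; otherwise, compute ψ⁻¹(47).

-43/9

Both pieces are strictly decreasing (slopes −9 and −9), so each is injective on its own interval.
The left piece maps (−∞, −4) onto (40, ∞); the right piece maps [−4, ∞) onto (−∞, 40].
These images are disjoint, so no value is attained by both pieces. Thus ψ is injective.
Because the two images are disjoint, no x < −4 has ψ(x) = ψ(−4), so we compute ψ⁻¹(47): 47 lies in (40, ∞), so solve −9x + 4 = 47: x = (47 − 4)/(−9) = −43/9.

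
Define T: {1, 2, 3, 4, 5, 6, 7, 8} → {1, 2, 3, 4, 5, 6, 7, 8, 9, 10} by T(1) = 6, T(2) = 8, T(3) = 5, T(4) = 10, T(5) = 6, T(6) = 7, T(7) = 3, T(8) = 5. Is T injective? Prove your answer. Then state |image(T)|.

T(1) = 6 = T(5) with 1 ≠ 5, so T is not injective.
The image of T is {3, 5, 6, 7, 8, 10}, which has 6 elements.

6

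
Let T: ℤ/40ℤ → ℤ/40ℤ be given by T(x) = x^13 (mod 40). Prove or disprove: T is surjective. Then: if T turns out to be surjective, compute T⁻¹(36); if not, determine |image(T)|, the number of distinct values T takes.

25

T(0) = 0^13 = 0.
T(10): Repeated squaring mod 40: 10^1 ≡ 10, 10^2 ≡ 10² = 100 ≡ 20, 10^4 ≡ 20² = 400 ≡ 0, 10^8 ≡ 0² = 0. Since 13 = 8 + 4 + 1, 10^13 ≡ 0·0·10: 0·0 = 0, then 0·10 = 0. So 10^13 ≡ 0 (mod 40).
So T(0) = T(10) = 0 while 0 ≠ 10, therefore T is not injective.
A non-injective map from the 40-element set ℤ/40ℤ to itself takes at most 39 distinct values, so it cannot be surjective. Thus T is not surjective.
Since T is not surjective, we determine |image(T)|. Computing x^13 mod 40 for each x (by repeated squaring, reducing mod 40 at every step), the values T(0), T(1), …, T(39) are: 0, 1, 32, 3, 24, 5, 16, 7, 8, 9, 0, 11, 32, 13, 24, 15, 16, 17, 8, 19, 0, 21, 32, 23, 24, 25, 16, 27, 8, 29, 0, 31, 32, 33, 24, 35, 16, 37, 8, 39.
The distinct values are {0, 1, 3, 5, 7, 8, 9, 11, 13, 15, 16, 17, 19, 21, 23, 24, 25, 27, 29, 31, 32, 33, 35, 37, 39}; there are 25 of them.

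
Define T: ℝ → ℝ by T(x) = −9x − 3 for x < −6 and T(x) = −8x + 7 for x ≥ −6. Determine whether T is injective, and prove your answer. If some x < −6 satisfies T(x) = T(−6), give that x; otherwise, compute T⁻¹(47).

Both pieces are strictly decreasing (slopes −9 and −8), so each is injective on its own interval.
The left piece maps (−∞, −6) onto (51, ∞); the right piece maps [−6, ∞) onto (−∞, 55].
These images overlap. In particular T(−6) = 55 (right piece), and solving −9x − 3 = 55 on the left piece gives x = −58/9 < −6.
So T(−58/9) = T(−6) with −58/9 ≠ −6, and T is not injective. This x = −58/9 is the requested value below −6.

-58/9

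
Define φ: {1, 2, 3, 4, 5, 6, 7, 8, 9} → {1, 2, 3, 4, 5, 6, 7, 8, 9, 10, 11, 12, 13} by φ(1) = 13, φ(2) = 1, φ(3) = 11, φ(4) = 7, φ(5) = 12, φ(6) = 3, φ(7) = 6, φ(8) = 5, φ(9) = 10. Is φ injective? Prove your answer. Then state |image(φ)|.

9

The values φ(1), …, φ(9) are 13, 1, 11, 7, 12, 3, 6, 5, 10 — all distinct.
So φ(s) = φ(t) only when s = t, and φ is injective.
The image of φ is {1, 3, 5, 6, 7, 10, 11, 12, 13}, which has 9 elements.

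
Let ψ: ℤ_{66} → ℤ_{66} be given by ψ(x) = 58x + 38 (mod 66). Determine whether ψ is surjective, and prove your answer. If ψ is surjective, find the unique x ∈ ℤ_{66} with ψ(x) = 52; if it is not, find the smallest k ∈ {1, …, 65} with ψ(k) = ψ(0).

33

Since gcd(58, 66) = 2, we have 58x ≡ 0 (mod 2) for all x, so ψ(x) ≡ 0 (mod 2).
But 1 ≢ 0 (mod 2), so 1 ∈ ℤ_{66} has no preimage. Thus ψ is not surjective.
Since ψ is not surjective, we find the least positive k with ψ(k) = ψ(0): this means 58k ≡ 0 (mod 66), i.e. 66 ∣ 58k. Since gcd(58, 66) = 2, dividing through by 2 this holds exactly when 33 ∣ 29k, and as gcd(29, 33) = 1, exactly when 33 ∣ k.
The smallest positive such k is 33.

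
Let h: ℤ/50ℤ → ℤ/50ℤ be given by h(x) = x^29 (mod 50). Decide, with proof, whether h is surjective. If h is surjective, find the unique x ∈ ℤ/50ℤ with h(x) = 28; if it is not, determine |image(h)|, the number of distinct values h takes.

h(0) = 0^29 = 0.
h(10): Repeated squaring mod 50: 10^1 ≡ 10, 10^2 ≡ 10² = 100 ≡ 0, 10^4 ≡ 0² = 0, 10^8 ≡ 0² = 0, 10^16 ≡ 0² = 0. Since 29 = 16 + 8 + 4 + 1, 10^29 ≡ 0·0·0·10: 0·0 = 0, then 0·0 = 0, then 0·10 = 0. So 10^29 ≡ 0 (mod 50).
So h(0) = h(10) = 0 while 0 ≠ 10, hence h is not injective.
A non-injective map from the 50-element set ℤ/50ℤ to itself takes at most 49 distinct values, so it cannot be surjective. So h is not surjective.
Since h is not surjective, we determine |image(h)|. Computing x^29 mod 50 for each x (by repeated squaring, reducing mod 50 at every step), the values h(0), h(1), …, h(49) are: 0, 1, 12, 33, 44, 25, 46, 7, 28, 39, 0, 41, 2, 23, 34, 25, 36, 47, 18, 29, 0, 31, 42, 13, 24, 25, 26, 37, 8, 19, 0, 21, 32, 3, 14, 25, 16, 27, 48, 9, 0, 11, 22, 43, 4, 25, 6, 17, 38, 49.
The distinct values are {0, 1, 2, 3, 4, 6, 7, 8, 9, 11, 12, 13, 14, 16, 17, 18, 19, 21, 22, 23, 24, 25, 26, 27, 28, 29, 31, 32, 33, 34, 36, 37, 38, 39, 41, 42, 43, 44, 46, 47, 48, 49}; there are 42 of them.

42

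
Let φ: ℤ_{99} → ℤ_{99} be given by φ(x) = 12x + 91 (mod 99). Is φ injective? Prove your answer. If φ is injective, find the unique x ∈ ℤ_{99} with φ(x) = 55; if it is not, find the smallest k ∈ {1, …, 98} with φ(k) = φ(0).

33

Recall: injectivity means: for all u, v in the domain, φ(u) = φ(v) implies u = v.
We have gcd(12, 99) = 3 > 1. Taking u = 0 and v = 33: φ(0) = 91 and φ(33) = 12·33 + 91 = 487 ≡ 91 (mod 99).
So φ(0) = φ(33) while 0 ≠ 33, hence φ is not injective.
Since φ is not injective, we find the least positive k with φ(k) = φ(0): this means 12k ≡ 0 (mod 99), i.e. 99 ∣ 12k. Since gcd(12, 99) = 3, dividing through by 3 this holds exactly when 33 ∣ 4k, and as gcd(4, 33) = 1, exactly when 33 ∣ k.
The smallest positive such k is 33.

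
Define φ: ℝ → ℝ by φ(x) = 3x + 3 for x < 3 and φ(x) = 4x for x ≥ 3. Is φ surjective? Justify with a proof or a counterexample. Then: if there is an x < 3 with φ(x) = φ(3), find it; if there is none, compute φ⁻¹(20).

Both pieces are strictly increasing (slopes 3 and 4), so each is injective on its own interval.
The left piece maps (−∞, 3) onto (−∞, 12); the right piece maps [3, ∞) onto [12, ∞).
These images together cover ℝ, so φ is surjective.
Because the two images are disjoint, no x < 3 has φ(x) = φ(3), so we compute φ⁻¹(20): 20 lies in [12, ∞), so solve 4x = 20: x = (20 − 0)/4 = 5.

5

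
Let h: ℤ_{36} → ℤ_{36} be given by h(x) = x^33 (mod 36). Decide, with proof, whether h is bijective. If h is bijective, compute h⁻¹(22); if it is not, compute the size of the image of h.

9

h(0) = 0^33 = 0.
h(6): Repeated squaring mod 36: 6^1 ≡ 6, 6^2 ≡ 6² = 36 ≡ 0, 6^4 ≡ 0² = 0, 6^8 ≡ 0² = 0, 6^16 ≡ 0² = 0, 6^32 ≡ 0² = 0. Since 33 = 32 + 1, 6^33 ≡ 0·6: 0·6 = 0. So 6^33 ≡ 0 (mod 36).
So h(0) = h(6) = 0 while 0 ≠ 6, so h is not injective, hence not bijective.
Since h is not bijective, we determine |image(h)|. Computing x^33 mod 36 for each x (by repeated squaring, reducing mod 36 at every step), the values h(0), h(1), …, h(35) are: 0, 1, 8, 27, 28, 17, 0, 19, 8, 9, 28, 35, 0, 1, 8, 27, 28, 17, 0, 19, 8, 9, 28, 35, 0, 1, 8, 27, 28, 17, 0, 19, 8, 9, 28, 35.
The distinct values are {0, 1, 8, 9, 17, 19, 27, 28, 35}; there are 9 of them.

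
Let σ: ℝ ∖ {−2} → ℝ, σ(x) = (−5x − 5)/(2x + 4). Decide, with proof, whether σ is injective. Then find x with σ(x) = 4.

Suppose σ(u) = σ(v). Cross-multiplying: (−5u − 5)(2v + 4) = (−5v − 5)(2u + 4).
Expanding both sides and cancelling the symmetric terms leaves −10·(u − v) = 0. Since −10 ≠ 0, u = v. Therefore σ is injective.
Solving σ(x) = 4: cross-multiplying gives −5x − 5 = 4(2x + 4), which rearranges to −13x = 21, so x = −21/13.

-21/13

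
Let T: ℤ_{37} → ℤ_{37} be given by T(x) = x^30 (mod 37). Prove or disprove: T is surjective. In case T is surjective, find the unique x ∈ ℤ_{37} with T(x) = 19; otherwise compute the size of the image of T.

T(3): Repeated squaring mod 37: 3^1 ≡ 3, 3^2 ≡ 3² = 9, 3^4 ≡ 9² = 81 ≡ 7, 3^8 ≡ 7² = 49 ≡ 12, 3^16 ≡ 12² = 144 ≡ 33. Since 30 = 16 + 8 + 4 + 2, 3^30 ≡ 33·12·7·9: 33·12 = 396 ≡ 26, then 26·7 = 182 ≡ 34, then 34·9 = 306 ≡ 10. So 3^30 ≡ 10 (mod 37).
T(4): Repeated squaring mod 37: 4^1 ≡ 4, 4^2 ≡ 4² = 16, 4^4 ≡ 16² = 256 ≡ 34, 4^8 ≡ 34² = 1156 ≡ 9, 4^16 ≡ 9² = 81 ≡ 7. Since 30 = 16 + 8 + 4 + 2, 4^30 ≡ 7·9·34·16: 7·9 = 63 ≡ 26, then 26·34 = 884 ≡ 33, then 33·16 = 528 ≡ 10. So 4^30 ≡ 10 (mod 37).
So T(3) = T(4) = 10 while 3 ≠ 4, therefore T is not injective.
A non-injective map from the 37-element set ℤ_{37} to itself takes at most 36 distinct values, so it cannot be surjective. Thus T is not surjective.
Since T is not surjective, we determine |image(T)|. Computing x^30 mod 37 for each x (by repeated squaring, reducing mod 37 at every step), the values T(0), T(1), …, T(36) are: 0, 1, 11, 10, 10, 27, 36, 10, 36, 26, 1, 1, 26, 27, 36, 11, 26, 11, 27, 27, 11, 26, 11, 36, 27, 26, 1, 1, 26, 36, 10, 36, 27, 10, 10, 11, 1.
The distinct values are {0, 1, 10, 11, 26, 27, 36}; there are 7 of them.

7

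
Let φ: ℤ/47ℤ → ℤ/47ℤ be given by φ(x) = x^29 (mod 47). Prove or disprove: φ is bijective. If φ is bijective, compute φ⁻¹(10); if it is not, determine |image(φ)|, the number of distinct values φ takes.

Since 47 is prime, the nonzero elements of ℤ/47ℤ form a cyclic group of order 46.
As gcd(29, 46) = 1, raising to the 29th power is a bijection on this group: if s^29 ≡ t^29 then (st^{−1})^29 = 1, and the only element of order dividing gcd(29, 46) = 1 is 1, so s = t.
With φ(0) = 0 this makes φ injective on all of ℤ/47ℤ, hence bijective (finite equal-size domain and codomain). In particular φ is bijective.
Since φ is bijective, we find the preimage of 10. The inverse of x ↦ x^29 on (ℤ/47ℤ)^× is x ↦ x^27, because 29·27 = 783 = 17·46 + 1 ≡ 1 (mod 46) and x^{46} = 1 for x ≠ 0 (Fermat). So φ⁻¹(10) = 10^27 mod 47.
Repeated squaring mod 47: 10^1 ≡ 10, 10^2 ≡ 10² = 100 ≡ 6, 10^4 ≡ 6² = 36, 10^8 ≡ 36² = 1296 ≡ 27, 10^16 ≡ 27² = 729 ≡ 24. Since 27 = 16 + 8 + 2 + 1, 10^27 ≡ 24·27·6·10: 24·27 = 648 ≡ 37, then 37·6 = 222 ≡ 34, then 34·10 = 340 ≡ 11. So 10^27 ≡ 11 (mod 47).
Hence φ⁻¹(10) = 11.

11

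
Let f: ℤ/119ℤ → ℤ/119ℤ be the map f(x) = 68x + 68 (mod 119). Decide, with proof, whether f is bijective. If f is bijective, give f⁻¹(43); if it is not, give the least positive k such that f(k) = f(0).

7

We have gcd(68, 119) = 17 > 1. Taking a = 0 and b = 7: f(0) = 68 and f(7) = 68·7 + 68 = 544 ≡ 68 (mod 119).
So f(0) = f(7) while 0 ≠ 7, thus f is not injective, hence not bijective.
Since f is not bijective, we find the least positive k with f(k) = f(0): this means 68k ≡ 0 (mod 119), i.e. 119 ∣ 68k. Since gcd(68, 119) = 17, dividing through by 17 this holds exactly when 7 ∣ 4k, and as gcd(4, 7) = 1, exactly when 7 ∣ k.
The smallest positive such k is 7.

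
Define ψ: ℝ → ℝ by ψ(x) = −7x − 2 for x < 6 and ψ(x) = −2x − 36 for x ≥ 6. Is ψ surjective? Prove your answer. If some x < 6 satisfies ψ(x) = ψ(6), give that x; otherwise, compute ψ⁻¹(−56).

Both pieces are strictly decreasing (slopes −7 and −2), so each is injective on its own interval.
The left piece maps (−∞, 6) onto (−44, ∞); the right piece maps [6, ∞) onto (−∞, −48].
The union (−44, ∞) ∪ (−∞, −48] omits the interval between −44 and −48; in particular −44 has no preimage. So ψ is not surjective.
Because the two images are disjoint, no x < 6 has ψ(x) = ψ(6), so we compute ψ⁻¹(−56): −56 lies in (−∞, −48], so solve −2x − 36 = −56: x = (−56 + 36)/(−2) = 10.

10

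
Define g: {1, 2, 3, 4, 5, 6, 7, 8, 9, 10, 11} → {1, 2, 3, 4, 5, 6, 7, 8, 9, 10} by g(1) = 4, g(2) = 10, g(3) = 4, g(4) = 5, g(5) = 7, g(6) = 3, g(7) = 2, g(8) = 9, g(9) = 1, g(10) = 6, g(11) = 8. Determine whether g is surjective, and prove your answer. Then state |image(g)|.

10

Every element of the codomain has a preimage: 1 = g(9), 2 = g(7), 3 = g(6), 4 = g(1), 5 = g(4), 6 = g(10), 7 = g(5), 8 = g(11), 9 = g(8), 10 = g(2).
Hence g is surjective.
The image of g is {1, 2, 3, 4, 5, 6, 7, 8, 9, 10}, which has 10 elements.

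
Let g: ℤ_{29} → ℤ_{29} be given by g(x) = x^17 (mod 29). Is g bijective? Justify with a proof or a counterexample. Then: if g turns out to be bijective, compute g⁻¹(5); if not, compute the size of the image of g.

22

Since 29 is prime, the nonzero elements of ℤ_{29} form a cyclic group of order 28.
As gcd(17, 28) = 1, raising to the 17th power is a bijection on this group: if s^17 ≡ t^17 then (st^{−1})^17 = 1, and the only element of order dividing gcd(17, 28) = 1 is 1, so s = t.
With g(0) = 0 this makes g injective on all of ℤ_{29}, hence bijective (finite equal-size domain and codomain). In particular g is bijective.
Since g is bijective, we find the preimage of 5. The inverse of x ↦ x^17 on (ℤ_{29})^× is x ↦ x^5, because 17·5 = 85 = 3·28 + 1 ≡ 1 (mod 28) and x^{28} = 1 for x ≠ 0 (Fermat). So g⁻¹(5) = 5^5 mod 29.
Repeated squaring mod 29: 5^1 ≡ 5, 5^2 ≡ 5² = 25, 5^4 ≡ 25² = 625 ≡ 16. Since 5 = 4 + 1, 5^5 ≡ 16·5: 16·5 = 80 ≡ 22. So 5^5 ≡ 22 (mod 29).
Hence g⁻¹(5) = 22.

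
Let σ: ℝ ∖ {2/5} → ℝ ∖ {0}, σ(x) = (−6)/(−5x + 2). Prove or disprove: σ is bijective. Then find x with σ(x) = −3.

0

Suppose σ(s) = σ(t). Cross-multiplying: (−6)(−5t + 2) = (−6)(−5s + 2).
Expanding both sides and cancelling the symmetric terms leaves −30·(s − t) = 0. Since −30 ≠ 0, s = t. Hence σ is injective.
For any y ≠ 0, solving y(−5x + 2) = −6 for x gives a well-defined x ≠ 2/5. So σ is surjective.
Hence σ is bijective.
Solving σ(x) = −3: cross-multiplying gives −6 = −3(−5x + 2), which rearranges to −15x = 0, so x = 0.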